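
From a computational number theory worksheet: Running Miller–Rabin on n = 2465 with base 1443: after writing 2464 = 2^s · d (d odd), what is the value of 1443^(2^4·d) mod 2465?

1

n − 1 = 2464 = 2^5 · 77, so s = 5 and d = 77.
x_0 = 1443^77 mod 2465 = 2348.
x_1 = 2348^2 mod 2465 = 1364.
x_2 = 1364^2 mod 2465 = 1886.
x_3 = 1886^2 mod 2465 = 1.
x_4 = 1^2 mod 2465 = 1.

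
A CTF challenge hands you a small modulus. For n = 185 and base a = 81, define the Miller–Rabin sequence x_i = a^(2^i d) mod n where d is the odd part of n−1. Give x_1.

81

n − 1 = 184 = 2^3 · 23, so s = 3 and d = 23.
x_0 = 81^23 mod 185 = 46.
x_1 = 46^2 mod 185 = 81.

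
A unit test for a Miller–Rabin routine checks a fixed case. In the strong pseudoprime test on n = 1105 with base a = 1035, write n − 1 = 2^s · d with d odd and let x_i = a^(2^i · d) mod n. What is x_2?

560

n − 1 = 1104 = 2^4 · 69, so s = 4 and d = 69.
x_0 = 1035^69 mod 1105 = 580.
x_1 = 580^2 mod 1105 = 480.
x_2 = 480^2 mod 1105 = 560.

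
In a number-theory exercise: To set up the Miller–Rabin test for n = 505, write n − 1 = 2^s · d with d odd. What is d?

63

Halving: 504 → 252 → 126 → 63; 63 is odd.
So 504 = 2^3 · 63.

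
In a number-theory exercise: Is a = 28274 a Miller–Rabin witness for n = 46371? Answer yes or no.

no

n − 1 = 46370 = 2^1 · 23185, so s = 1 and d = 23185.
x_0 = 28274^23185 mod 46371 = 46370.
x_0 = 46370 ≡ −1, so 28274 is not a witness.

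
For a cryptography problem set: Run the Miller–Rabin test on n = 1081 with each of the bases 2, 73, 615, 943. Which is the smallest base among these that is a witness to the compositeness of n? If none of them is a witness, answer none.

n − 1 = 1080 = 2^3 · 135, so s = 3 and d = 135.
Base 2: x_0 = 2^135 mod 1081 = 100. x_0 is neither 1 nor 1080, so continue squaring. x_1 = 100^2 mod 1081 = 271. x_2 = 271^2 mod 1081 = 1014. Reached i = s−1 = 2 without hitting −1: 2 is a Miller–Rabin witness and 1081 is composite.
Base 73: x_0 = 73^135 mod 1081 = 869. x_0 is neither 1 nor 1080, so continue squaring. x_1 = 869^2 mod 1081 = 623. x_2 = 623^2 mod 1081 = 50. Reached i = s−1 = 2 without hitting −1: 73 is a Miller–Rabin witness and 1081 is composite.
Base 615: x_0 = 615^135 mod 1081 = 83. x_0 is neither 1 nor 1080, so continue squaring. x_1 = 83^2 mod 1081 = 403. x_2 = 403^2 mod 1081 = 259. Reached i = s−1 = 2 without hitting −1: 615 is a Miller–Rabin witness and 1081 is composite.
Base 943: x_0 = 943^135 mod 1081 = 759. x_0 is neither 1 nor 1080, so continue squaring. x_1 = 759^2 mod 1081 = 989. x_2 = 989^2 mod 1081 = 897. Reached i = s−1 = 2 without hitting −1: 943 is a Miller–Rabin witness and 1081 is composite.
The smallest witness among the given bases is 2.

2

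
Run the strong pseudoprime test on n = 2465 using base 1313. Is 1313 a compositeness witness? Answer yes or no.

no

n − 1 = 2464 = 2^5 · 77, so s = 5 and d = 77.
Repeated squaring mod 2465: 1313^1 ≡ 1313, 1313^2 ≡ 934, 1313^4 ≡ 2211, 1313^8 ≡ 426, 1313^16 ≡ 1531, 1313^32 ≡ 2211, 1313^64 ≡ 426.
77 = 64 + 8 + 4 + 1, so 1313^77 ≡ 426·426·2211·1313 ≡ 1143 (mod 2465).
x_0 = 1313^77 mod 2465 = 1143.
x_0 is neither 1 nor 2464, so continue squaring.
x_1 = 1143^2 mod 2465 = 2464.
x_1 ≡ −1, so 1313 is not a witness.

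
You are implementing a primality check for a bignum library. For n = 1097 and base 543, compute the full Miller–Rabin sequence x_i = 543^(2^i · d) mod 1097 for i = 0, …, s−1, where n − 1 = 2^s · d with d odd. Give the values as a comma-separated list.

79, 756, 1096

n − 1 = 1096 = 2^3 · 137, so s = 3 and d = 137.
x_0 = 543^137 mod 1097 = 79.
x_1 = 79^2 mod 1097 = 756.
x_2 = 756^2 mod 1097 = 1096.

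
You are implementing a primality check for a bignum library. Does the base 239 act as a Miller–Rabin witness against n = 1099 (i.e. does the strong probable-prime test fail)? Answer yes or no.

yes

n − 1 = 1098 = 2^1 · 549, so s = 1 and d = 549.
x_0 = 239^549 mod 1099 = 141.
x_0 ∉ {1, 1098} and s = 1, so 239 is a Miller–Rabin witness and 1099 is composite.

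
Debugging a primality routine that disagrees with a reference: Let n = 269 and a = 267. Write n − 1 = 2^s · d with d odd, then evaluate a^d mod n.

82

n − 1 = 268 = 2^2 · 67, so s = 2 and d = 67.
267^67 mod 269 = 82.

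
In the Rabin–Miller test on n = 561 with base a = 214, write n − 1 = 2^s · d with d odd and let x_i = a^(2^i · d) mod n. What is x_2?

n − 1 = 560 = 2^4 · 35, so s = 4 and d = 35.
x_0 = 214^35 mod 561 = 133.
x_1 = 133^2 mod 561 = 298.
x_2 = 298^2 mod 561 = 166.

166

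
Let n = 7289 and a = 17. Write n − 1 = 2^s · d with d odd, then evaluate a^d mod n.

n − 1 = 7288 = 2^3 · 911, so s = 3 and d = 911.
Repeated squaring mod 7289: 17^1 ≡ 17, 17^2 ≡ 289, 17^4 ≡ 3342, 17^8 ≡ 2216, 17^16 ≡ 5159, 17^32 ≡ 3142, 17^64 ≡ 2858, 17^128 ≡ 4484, 17^256 ≡ 3194, 17^512 ≡ 4325.
911 = 512 + 256 + 128 + 8 + 4 + 2 + 1, so 17^911 ≡ 4325·3194·4484·2216·3342·289·17 ≡ 32 (mod 7289).

32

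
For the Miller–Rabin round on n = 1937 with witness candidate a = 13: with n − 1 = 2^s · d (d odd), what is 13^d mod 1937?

364

n − 1 = 1936 = 2^4 · 121, so s = 4 and d = 121.
13^121 mod 1937 = 364.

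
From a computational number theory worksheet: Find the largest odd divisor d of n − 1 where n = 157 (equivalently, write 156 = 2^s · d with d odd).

Halving: 156 → 78 → 39; 39 is odd.
So 156 = 2^2 · 39.

39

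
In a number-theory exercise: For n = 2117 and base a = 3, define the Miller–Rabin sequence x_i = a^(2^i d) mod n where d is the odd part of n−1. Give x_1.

n − 1 = 2116 = 2^2 · 529, so s = 2 and d = 529.
By repeated squaring, 3^529 ≡ 1609 (mod 2117).
x_0 = 1609.
x_1 = 1609^2 mod 2117 = 1907.

1907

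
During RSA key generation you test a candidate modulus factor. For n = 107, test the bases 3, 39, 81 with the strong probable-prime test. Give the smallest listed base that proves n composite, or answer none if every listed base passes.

n − 1 = 106 = 2^1 · 53, so s = 1 and d = 53.
Base 3: x_0 = 3^53 mod 107 = 1. x_0 = 1, so 3 is not a witness.
Base 39: x_0 = 39^53 mod 107 = 1. x_0 = 1, so 39 is not a witness.
Base 81: x_0 = 81^53 mod 107 = 1. x_0 = 1, so 81 is not a witness.
No listed base is a witness for 107.

none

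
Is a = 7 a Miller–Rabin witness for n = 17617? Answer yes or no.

n − 1 = 17616 = 2^4 · 1101, so s = 4 and d = 1101.
x_0 = 7^1101 mod 17617 = 9176.
x_0 is neither 1 nor 17616, so continue squaring.
x_1 = 9176^2 mod 17617 = 7333.
x_2 = 7333^2 mod 17617 = 5805.
x_3 = 5805^2 mod 17617 = 14321.
Reached i = s−1 = 3 without hitting −1: 7 is a Miller–Rabin witness and 17617 is composite.

yes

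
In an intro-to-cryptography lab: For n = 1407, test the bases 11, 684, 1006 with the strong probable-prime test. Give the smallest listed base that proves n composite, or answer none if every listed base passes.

11

n − 1 = 1406 = 2^1 · 703, so s = 1 and d = 703.
Base 11: x_0 = 11^703 mod 1407 = 515. x_0 ∉ {1, 1406} and s = 1, so 11 is a Miller–Rabin witness and 1407 is composite.
Base 684: x_0 = 684^703 mod 1407 = 1230. x_0 ∉ {1, 1406} and s = 1, so 684 is a Miller–Rabin witness and 1407 is composite.
Base 1006: x_0 = 1006^703 mod 1407 = 1006. x_0 ∉ {1, 1406} and s = 1, so 1006 is a Miller–Rabin witness and 1407 is composite.
The smallest witness among the given bases is 11.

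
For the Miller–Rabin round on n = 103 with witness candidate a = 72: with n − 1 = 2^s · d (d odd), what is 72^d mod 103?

n − 1 = 102 = 2^1 · 51, so s = 1 and d = 51.
Repeated squaring mod 103: 72^1 ≡ 72, 72^2 ≡ 34, 72^4 ≡ 23, 72^8 ≡ 14, 72^16 ≡ 93, 72^32 ≡ 100.
51 = 32 + 16 + 2 + 1, so 72^51 ≡ 100·93·34·72 ≡ 1 (mod 103).

1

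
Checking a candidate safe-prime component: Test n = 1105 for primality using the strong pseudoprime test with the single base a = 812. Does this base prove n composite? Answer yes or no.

n − 1 = 1104 = 2^4 · 69, so s = 4 and d = 69.
x_0 = 812^69 mod 1105 = 642.
x_0 is neither 1 nor 1104, so continue squaring.
x_1 = 642^2 mod 1105 = 1104.
x_1 ≡ −1, so 812 is not a witness.

no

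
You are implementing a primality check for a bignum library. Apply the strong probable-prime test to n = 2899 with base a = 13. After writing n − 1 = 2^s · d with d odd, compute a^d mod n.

n − 1 = 2898 = 2^1 · 1449, so s = 1 and d = 1449.
13^1449 mod 2899 = 26.

26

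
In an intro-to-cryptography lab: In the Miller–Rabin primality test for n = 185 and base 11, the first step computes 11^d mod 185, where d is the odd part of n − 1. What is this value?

101

n − 1 = 184 = 2^3 · 23, so s = 3 and d = 23.
11^23 mod 185 = 101.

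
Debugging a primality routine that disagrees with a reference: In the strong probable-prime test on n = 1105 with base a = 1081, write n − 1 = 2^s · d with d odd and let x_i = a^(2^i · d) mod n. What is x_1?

n − 1 = 1104 = 2^4 · 69, so s = 4 and d = 69.
Repeated squaring mod 1105: 1081^1 ≡ 1081, 1081^2 ≡ 576, 1081^4 ≡ 276, 1081^8 ≡ 1036, 1081^16 ≡ 341, 1081^32 ≡ 256, 1081^64 ≡ 341.
69 = 64 + 4 + 1, so 1081^69 ≡ 341·276·1081 ≡ 941 (mod 1105).
x_0 = 941.
x_1 = 941^2 mod 1105 = 376.

376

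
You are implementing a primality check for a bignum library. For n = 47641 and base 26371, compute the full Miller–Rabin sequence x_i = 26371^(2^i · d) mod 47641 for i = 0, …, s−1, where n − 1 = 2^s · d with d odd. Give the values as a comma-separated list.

46542, 16776, 18789

n − 1 = 47640 = 2^3 · 5955, so s = 3 and d = 5955.
x_0 = 26371^5955 mod 47641 = 46542.
x_1 = 46542^2 mod 47641 = 16776.
x_2 = 16776^2 mod 47641 = 18789.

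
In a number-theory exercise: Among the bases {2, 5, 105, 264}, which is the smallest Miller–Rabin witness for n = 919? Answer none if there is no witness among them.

n − 1 = 918 = 2^1 · 459, so s = 1 and d = 459.
Base 2: x_0 = 2^459 mod 919 = 1. x_0 = 1, so 2 is not a witness.
Base 5: x_0 = 5^459 mod 919 = 1. x_0 = 1, so 5 is not a witness.
Base 105: x_0 = 105^459 mod 919 = 1. x_0 = 1, so 105 is not a witness.
Base 264: x_0 = 264^459 mod 919 = 918. x_0 = 918 ≡ −1, so 264 is not a witness.
No listed base is a witness for 919.

none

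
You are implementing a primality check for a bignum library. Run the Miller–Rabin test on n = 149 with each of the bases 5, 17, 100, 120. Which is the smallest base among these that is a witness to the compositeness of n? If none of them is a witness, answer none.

n − 1 = 148 = 2^2 · 37, so s = 2 and d = 37.
Base 5: x_0 = 5^37 mod 149 = 1. x_0 = 1, so 5 is not a witness.
Base 17: x_0 = 17^37 mod 149 = 1. x_0 = 1, so 17 is not a witness.
Base 100: x_0 = 100^37 mod 149 = 148. x_0 = 148 ≡ −1, so 100 is not a witness.
Base 120: x_0 = 120^37 mod 149 = 148. x_0 = 148 ≡ −1, so 120 is not a witness.
No listed base is a witness for 149.

none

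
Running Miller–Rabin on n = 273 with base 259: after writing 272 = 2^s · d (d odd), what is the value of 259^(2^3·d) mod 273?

196

n − 1 = 272 = 2^4 · 17, so s = 4 and d = 17.
x_0 = 259^17 mod 273 = 259.
x_1 = 259^2 mod 273 = 196.
x_2 = 196^2 mod 273 = 196.
x_3 = 196^2 mod 273 = 196.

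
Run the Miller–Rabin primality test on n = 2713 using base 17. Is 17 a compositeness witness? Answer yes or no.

no

n − 1 = 2712 = 2^3 · 339, so s = 3 and d = 339.
Repeated squaring mod 2713: 17^1 ≡ 17, 17^2 ≡ 289, 17^4 ≡ 2131, 17^8 ≡ 2312, 17^16 ≡ 734, 17^32 ≡ 1582, 17^64 ≡ 1338, 17^128 ≡ 2377, 17^256 ≡ 1663.
339 = 256 + 64 + 16 + 2 + 1, so 17^339 ≡ 1663·1338·734·289·17 ≡ 1040 (mod 2713).
x_0 = 17^339 mod 2713 = 1040.
x_0 is neither 1 nor 2712, so continue squaring.
x_1 = 1040^2 mod 2713 = 1826.
x_2 = 1826^2 mod 2713 = 2712.
x_2 ≡ −1, so 17 is not a witness.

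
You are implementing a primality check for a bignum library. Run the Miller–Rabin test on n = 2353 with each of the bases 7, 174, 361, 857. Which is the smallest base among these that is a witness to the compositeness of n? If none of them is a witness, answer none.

n − 1 = 2352 = 2^4 · 147, so s = 4 and d = 147.
Base 7: x_0 = 7^147 mod 2353 = 343. x_0 is neither 1 nor 2352, so continue squaring. x_1 = 343^2 mod 2353 = 2352. x_1 ≡ −1, so 7 is not a witness.
Base 174: x_0 = 174^147 mod 2353 = 2010. x_0 is neither 1 nor 2352, so continue squaring. x_1 = 2010^2 mod 2353 = 2352. x_1 ≡ −1, so 174 is not a witness.
Base 361: x_0 = 361^147 mod 2353 = 2352. x_0 = 2352 ≡ −1, so 361 is not a witness.
Base 857: x_0 = 857^147 mod 2353 = 2352. x_0 = 2352 ≡ −1, so 857 is not a witness.
No listed base is a witness for 2353.

none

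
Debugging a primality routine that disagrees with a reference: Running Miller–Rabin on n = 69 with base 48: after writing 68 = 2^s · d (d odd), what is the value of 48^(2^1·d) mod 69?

48

n − 1 = 68 = 2^2 · 17, so s = 2 and d = 17.
x_0 = 48^17 mod 69 = 18.
x_1 = 18^2 mod 69 = 48.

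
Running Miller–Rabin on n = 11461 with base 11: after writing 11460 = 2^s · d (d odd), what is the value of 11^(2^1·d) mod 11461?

n − 1 = 11460 = 2^2 · 2865, so s = 2 and d = 2865.
x_0 = 11^2865 mod 11461 = 7321.
x_1 = 7321^2 mod 11461 = 5405.

5405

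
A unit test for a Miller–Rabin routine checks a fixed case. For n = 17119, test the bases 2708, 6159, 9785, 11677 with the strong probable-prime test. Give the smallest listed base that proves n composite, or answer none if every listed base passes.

2708

n − 1 = 17118 = 2^1 · 8559, so s = 1 and d = 8559.
Base 2708: x_0 = 2708^8559 mod 17119 = 15902. x_0 ∉ {1, 17118} and s = 1, so 2708 is a Miller–Rabin witness and 17119 is composite.
Base 6159: x_0 = 6159^8559 mod 17119 = 1044. x_0 ∉ {1, 17118} and s = 1, so 6159 is a Miller–Rabin witness and 17119 is composite.
Base 9785: x_0 = 9785^8559 mod 17119 = 11096. x_0 ∉ {1, 17118} and s = 1, so 9785 is a Miller–Rabin witness and 17119 is composite.
Base 11677: x_0 = 11677^8559 mod 17119 = 15410. x_0 ∉ {1, 17118} and s = 1, so 11677 is a Miller–Rabin witness and 17119 is composite.
The smallest witness among the given bases is 2708.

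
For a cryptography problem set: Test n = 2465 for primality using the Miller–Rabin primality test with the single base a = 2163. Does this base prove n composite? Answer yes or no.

no

n − 1 = 2464 = 2^5 · 77, so s = 5 and d = 77.
Repeated squaring mod 2465: 2163^1 ≡ 2163, 2163^2 ≡ 2464, 2163^4 ≡ 1, 2163^8 ≡ 1, 2163^16 ≡ 1, 2163^32 ≡ 1, 2163^64 ≡ 1.
77 = 64 + 8 + 4 + 1, so 2163^77 ≡ 1·1·1·2163 ≡ 2163 (mod 2465).
x_0 = 2163^77 mod 2465 = 2163.
x_0 is neither 1 nor 2464, so continue squaring.
x_1 = 2163^2 mod 2465 = 2464.
x_1 ≡ −1, so 2163 is not a witness.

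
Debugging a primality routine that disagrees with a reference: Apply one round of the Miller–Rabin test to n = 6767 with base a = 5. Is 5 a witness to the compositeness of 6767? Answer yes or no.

n − 1 = 6766 = 2^1 · 3383, so s = 1 and d = 3383.
x_0 = 5^3383 mod 6767 = 5815.
x_0 ∉ {1, 6766} and s = 1, so 5 is a Miller–Rabin witness and 6767 is composite.

yes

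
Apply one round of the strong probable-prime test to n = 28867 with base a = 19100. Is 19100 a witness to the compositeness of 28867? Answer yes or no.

n − 1 = 28866 = 2^1 · 14433, so s = 1 and d = 14433.
x_0 = 19100^14433 mod 28867 = 28866.
x_0 = 28866 ≡ −1, so 19100 is not a witness.

no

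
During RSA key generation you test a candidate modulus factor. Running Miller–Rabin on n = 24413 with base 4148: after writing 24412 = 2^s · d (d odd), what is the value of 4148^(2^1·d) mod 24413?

n − 1 = 24412 = 2^2 · 6103, so s = 2 and d = 6103.
By repeated squaring, 4148^6103 ≡ 1 (mod 24413).
x_0 = 1.
x_1 = 1^2 mod 24413 = 1.

1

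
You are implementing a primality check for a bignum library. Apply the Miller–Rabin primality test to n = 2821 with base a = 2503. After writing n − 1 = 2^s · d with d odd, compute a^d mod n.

n − 1 = 2820 = 2^2 · 705, so s = 2 and d = 705.
2503^705 mod 2821 = 1828.

1828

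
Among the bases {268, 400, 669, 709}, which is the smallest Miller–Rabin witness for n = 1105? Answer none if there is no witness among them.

n − 1 = 1104 = 2^4 · 69, so s = 4 and d = 69.
Base 268: x_0 = 268^69 mod 1105 = 268. x_0 is neither 1 nor 1104, so continue squaring. x_1 = 268^2 mod 1105 = 1104. x_1 ≡ −1, so 268 is not a witness.
Base 400: x_0 = 400^69 mod 1105 = 25. x_0 is neither 1 nor 1104, so continue squaring. x_1 = 25^2 mod 1105 = 625. x_2 = 625^2 mod 1105 = 560. x_3 = 560^2 mod 1105 = 885. Reached i = s−1 = 3 without hitting −1: 400 is a Miller–Rabin witness and 1105 is composite.
Base 669: x_0 = 669^69 mod 1105 = 109. x_0 is neither 1 nor 1104, so continue squaring. x_1 = 109^2 mod 1105 = 831. x_2 = 831^2 mod 1105 = 1041. x_3 = 1041^2 mod 1105 = 781. Reached i = s−1 = 3 without hitting −1: 669 is a Miller–Rabin witness and 1105 is composite.
Base 709: x_0 = 709^69 mod 1105 = 1074. x_0 is neither 1 nor 1104, so continue squaring. x_1 = 1074^2 mod 1105 = 961. x_2 = 961^2 mod 1105 = 846. x_3 = 846^2 mod 1105 = 781. Reached i = s−1 = 3 without hitting −1: 709 is a Miller–Rabin witness and 1105 is composite.
The smallest witness among the given bases is 400.

400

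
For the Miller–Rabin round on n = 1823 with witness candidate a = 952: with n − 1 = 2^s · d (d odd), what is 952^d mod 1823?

1

n − 1 = 1822 = 2^1 · 911, so s = 1 and d = 911.
952^911 mod 1823 = 1.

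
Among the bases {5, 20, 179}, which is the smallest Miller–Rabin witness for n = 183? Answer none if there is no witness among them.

n − 1 = 182 = 2^1 · 91, so s = 1 and d = 91.
Base 5: x_0 = 5^91 mod 183 = 5. x_0 ∉ {1, 182} and s = 1, so 5 is a Miller–Rabin witness and 183 is composite.
Base 20: x_0 = 20^91 mod 183 = 20. x_0 ∉ {1, 182} and s = 1, so 20 is a Miller–Rabin witness and 183 is composite.
Base 179: x_0 = 179^91 mod 183 = 179. x_0 ∉ {1, 182} and s = 1, so 179 is a Miller–Rabin witness and 183 is composite.
The smallest witness among the given bases is 5.

5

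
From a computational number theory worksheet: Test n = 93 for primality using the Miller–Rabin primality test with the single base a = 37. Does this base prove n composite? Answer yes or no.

n − 1 = 92 = 2^2 · 23, so s = 2 and d = 23.
Repeated squaring mod 93: 37^1 ≡ 37, 37^2 ≡ 67, 37^4 ≡ 25, 37^8 ≡ 67, 37^16 ≡ 25.
23 = 16 + 4 + 2 + 1, so 37^23 ≡ 25·25·67·37 ≡ 88 (mod 93).
x_0 = 37^23 mod 93 = 88.
x_0 is neither 1 nor 92, so continue squaring.
x_1 = 88^2 mod 93 = 25.
Reached i = s−1 = 1 without hitting −1: 37 is a Miller–Rabin witness and 93 is composite.

yes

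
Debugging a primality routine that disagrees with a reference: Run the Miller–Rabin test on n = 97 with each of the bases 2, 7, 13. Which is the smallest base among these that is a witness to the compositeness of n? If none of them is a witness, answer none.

n − 1 = 96 = 2^5 · 3, so s = 5 and d = 3.
Base 2: x_0 = 2^3 mod 97 = 8. x_0 is neither 1 nor 96, so continue squaring. x_1 = 8^2 mod 97 = 64. x_2 = 64^2 mod 97 = 22. x_3 = 22^2 mod 97 = 96. x_3 ≡ −1, so 2 is not a witness.
Base 7: x_0 = 7^3 mod 97 = 52. x_0 is neither 1 nor 96, so continue squaring. x_1 = 52^2 mod 97 = 85. x_2 = 85^2 mod 97 = 47. x_3 = 47^2 mod 97 = 75. x_4 = 75^2 mod 97 = 96. x_4 ≡ −1, so 7 is not a witness.
Base 13: x_0 = 13^3 mod 97 = 63. x_0 is neither 1 nor 96, so continue squaring. x_1 = 63^2 mod 97 = 89. x_2 = 89^2 mod 97 = 64. x_3 = 64^2 mod 97 = 22. x_4 = 22^2 mod 97 = 96. x_4 ≡ −1, so 13 is not a witness.
No listed base is a witness for 97.

none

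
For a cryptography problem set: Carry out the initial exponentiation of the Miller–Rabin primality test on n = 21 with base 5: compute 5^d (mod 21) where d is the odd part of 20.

17

n − 1 = 20 = 2^2 · 5, so s = 2 and d = 5.
Repeated squaring mod 21: 5^1 ≡ 5, 5^2 ≡ 4, 5^4 ≡ 16.
5 = 4 + 1, so 5^5 ≡ 16·5 ≡ 17 (mod 21).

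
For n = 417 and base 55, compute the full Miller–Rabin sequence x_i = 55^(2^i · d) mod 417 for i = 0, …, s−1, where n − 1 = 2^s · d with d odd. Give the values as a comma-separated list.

n − 1 = 416 = 2^5 · 13, so s = 5 and d = 13.
x_0 = 55^13 mod 417 = 100.
x_1 = 100^2 mod 417 = 409.
x_2 = 409^2 mod 417 = 64.
x_3 = 64^2 mod 417 = 343.
x_4 = 343^2 mod 417 = 55.

100, 409, 64, 343, 55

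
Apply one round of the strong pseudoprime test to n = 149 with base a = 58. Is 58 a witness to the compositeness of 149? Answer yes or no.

n − 1 = 148 = 2^2 · 37, so s = 2 and d = 37.
Repeated squaring mod 149: 58^1 ≡ 58, 58^2 ≡ 86, 58^4 ≡ 95, 58^8 ≡ 85, 58^16 ≡ 73, 58^32 ≡ 114.
37 = 32 + 4 + 1, so 58^37 ≡ 114·95·58 ≡ 105 (mod 149).
x_0 = 58^37 mod 149 = 105.
x_0 is neither 1 nor 148, so continue squaring.
x_1 = 105^2 mod 149 = 148.
x_1 ≡ −1, so 58 is not a witness.

no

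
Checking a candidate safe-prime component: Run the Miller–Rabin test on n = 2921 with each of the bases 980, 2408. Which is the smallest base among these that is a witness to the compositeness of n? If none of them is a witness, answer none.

n − 1 = 2920 = 2^3 · 365, so s = 3 and d = 365.
Base 980: x_0 = 980^365 mod 2921 = 954. x_0 is neither 1 nor 2920, so continue squaring. x_1 = 954^2 mod 2921 = 1685. x_2 = 1685^2 mod 2921 = 13. Reached i = s−1 = 2 without hitting −1: 980 is a Miller–Rabin witness and 2921 is composite.
Base 2408: x_0 = 2408^365 mod 2921 = 1751. x_0 is neither 1 nor 2920, so continue squaring. x_1 = 1751^2 mod 2921 = 1872. x_2 = 1872^2 mod 2921 = 2105. Reached i = s−1 = 2 without hitting −1: 2408 is a Miller–Rabin witness and 2921 is composite.
The smallest witness among the given bases is 980.

980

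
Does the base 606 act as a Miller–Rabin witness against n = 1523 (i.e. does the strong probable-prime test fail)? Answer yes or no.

n − 1 = 1522 = 2^1 · 761, so s = 1 and d = 761.
x_0 = 606^761 mod 1523 = 1.
x_0 = 1, so 606 is not a witness.

no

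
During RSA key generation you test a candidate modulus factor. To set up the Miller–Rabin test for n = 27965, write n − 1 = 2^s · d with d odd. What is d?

6991

Halving: 27964 → 13982 → 6991; 6991 is odd.
So 27964 = 2^2 · 6991.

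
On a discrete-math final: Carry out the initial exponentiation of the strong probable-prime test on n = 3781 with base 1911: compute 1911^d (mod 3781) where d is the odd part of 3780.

n − 1 = 3780 = 2^2 · 945, so s = 2 and d = 945.
1911^945 mod 3781 = 1730.

1730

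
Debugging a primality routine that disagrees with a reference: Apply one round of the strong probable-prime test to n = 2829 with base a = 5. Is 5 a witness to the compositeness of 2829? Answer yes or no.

yes

n − 1 = 2828 = 2^2 · 707, so s = 2 and d = 707.
x_0 = 5^707 mod 2829 = 1988.
x_0 is neither 1 nor 2828, so continue squaring.
x_1 = 1988^2 mod 2829 = 31.
Reached i = s−1 = 1 without hitting −1: 5 is a Miller–Rabin witness and 2829 is composite.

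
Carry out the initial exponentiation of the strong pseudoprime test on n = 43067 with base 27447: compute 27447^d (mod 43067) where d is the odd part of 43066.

1

n − 1 = 43066 = 2^1 · 21533, so s = 1 and d = 21533.
27447^21533 mod 43067 = 1.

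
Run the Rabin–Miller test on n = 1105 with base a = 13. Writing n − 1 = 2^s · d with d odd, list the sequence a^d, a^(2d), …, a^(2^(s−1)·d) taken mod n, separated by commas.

13, 169, 936, 936

n − 1 = 1104 = 2^4 · 69, so s = 4 and d = 69.
x_0 = 13^69 mod 1105 = 13.
x_1 = 13^2 mod 1105 = 169.
x_2 = 169^2 mod 1105 = 936.
x_3 = 936^2 mod 1105 = 936.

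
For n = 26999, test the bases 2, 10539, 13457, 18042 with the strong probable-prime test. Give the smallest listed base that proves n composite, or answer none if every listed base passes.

2

n − 1 = 26998 = 2^1 · 13499, so s = 1 and d = 13499.
Base 2: x_0 = 2^13499 mod 26999 = 10042. x_0 ∉ {1, 26998} and s = 1, so 2 is a Miller–Rabin witness and 26999 is composite.
Base 10539: x_0 = 10539^13499 mod 26999 = 9123. x_0 ∉ {1, 26998} and s = 1, so 10539 is a Miller–Rabin witness and 26999 is composite.
Base 13457: x_0 = 13457^13499 mod 26999 = 20011. x_0 ∉ {1, 26998} and s = 1, so 13457 is a Miller–Rabin witness and 26999 is composite.
Base 18042: x_0 = 18042^13499 mod 26999 = 6676. x_0 ∉ {1, 26998} and s = 1, so 18042 is a Miller–Rabin witness and 26999 is composite.
The smallest witness among the given bases is 2.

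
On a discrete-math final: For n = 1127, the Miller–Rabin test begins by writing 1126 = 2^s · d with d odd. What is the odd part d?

563

Halving: 1126 → 563; 563 is odd.
So 1126 = 2^1 · 563.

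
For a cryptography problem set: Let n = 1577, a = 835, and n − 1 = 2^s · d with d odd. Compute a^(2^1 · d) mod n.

n − 1 = 1576 = 2^3 · 197, so s = 3 and d = 197.
x_0 = 835^197 mod 1577 = 873.
x_1 = 873^2 mod 1577 = 438.

438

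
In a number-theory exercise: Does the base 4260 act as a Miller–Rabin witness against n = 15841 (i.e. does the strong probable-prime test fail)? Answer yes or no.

yes

n − 1 = 15840 = 2^5 · 495, so s = 5 and d = 495.
By repeated squaring, 4260^495 ≡ 11159 (mod 15841).
x_0 = 4260^495 mod 15841 = 11159.
x_0 is neither 1 nor 15840, so continue squaring.
x_1 = 11159^2 mod 15841 = 13021.
x_2 = 13021^2 mod 15841 = 218.
x_3 = 218^2 mod 15841 = 1.
x_3 = 1 but x_2 ≠ ±1, a nontrivial square root of 1 — 4260 is a witness and 15841 is composite.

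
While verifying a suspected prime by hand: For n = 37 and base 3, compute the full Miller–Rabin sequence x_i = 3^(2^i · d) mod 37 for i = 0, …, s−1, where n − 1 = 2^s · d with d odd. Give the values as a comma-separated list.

n − 1 = 36 = 2^2 · 9, so s = 2 and d = 9.
x_0 = 3^9 mod 37 = 36.
x_1 = 36^2 mod 37 = 1.

36, 1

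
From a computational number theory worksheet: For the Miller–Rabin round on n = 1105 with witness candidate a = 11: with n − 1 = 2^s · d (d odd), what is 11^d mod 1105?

n − 1 = 1104 = 2^4 · 69, so s = 4 and d = 69.
By repeated squaring, 11^69 ≡ 996 (mod 1105).

996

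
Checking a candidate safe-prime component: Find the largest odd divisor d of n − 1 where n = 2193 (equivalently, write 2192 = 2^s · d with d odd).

137

Halving: 2192 → 1096 → 548 → 274 → 137; 137 is odd.
So 2192 = 2^4 · 137.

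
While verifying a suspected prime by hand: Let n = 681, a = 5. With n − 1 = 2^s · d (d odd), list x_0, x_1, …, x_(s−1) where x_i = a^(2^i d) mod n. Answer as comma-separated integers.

542, 253, 676

n − 1 = 680 = 2^3 · 85, so s = 3 and d = 85.
x_0 = 5^85 mod 681 = 542.
x_1 = 542^2 mod 681 = 253.
x_2 = 253^2 mod 681 = 676.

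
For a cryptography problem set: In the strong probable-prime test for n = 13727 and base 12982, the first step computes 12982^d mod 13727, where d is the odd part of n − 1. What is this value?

n − 1 = 13726 = 2^1 · 6863, so s = 1 and d = 6863.
12982^6863 mod 13727 = 11006.

11006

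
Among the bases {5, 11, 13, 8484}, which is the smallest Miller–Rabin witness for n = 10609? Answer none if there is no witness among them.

5

n − 1 = 10608 = 2^4 · 663, so s = 4 and d = 663.
Base 5: x_0 = 5^663 mod 10609 = 4531. x_0 is neither 1 nor 10608, so continue squaring. x_1 = 4531^2 mod 10609 = 1546. x_2 = 1546^2 mod 10609 = 3091. x_3 = 3091^2 mod 10609 = 6181. Reached i = s−1 = 3 without hitting −1: 5 is a Miller–Rabin witness and 10609 is composite.
Base 11: x_0 = 11^663 mod 10609 = 4119. x_0 is neither 1 nor 10608, so continue squaring. x_1 = 4119^2 mod 10609 = 2370. x_2 = 2370^2 mod 10609 = 4739. x_3 = 4739^2 mod 10609 = 9477. Reached i = s−1 = 3 without hitting −1: 11 is a Miller–Rabin witness and 10609 is composite.
Base 13: x_0 = 13^663 mod 10609 = 8138. x_0 is neither 1 nor 10608, so continue squaring. x_1 = 8138^2 mod 10609 = 5666. x_2 = 5666^2 mod 10609 = 722. x_3 = 722^2 mod 10609 = 1443. Reached i = s−1 = 3 without hitting −1: 13 is a Miller–Rabin witness and 10609 is composite.
Base 8484: x_0 = 8484^663 mod 10609 = 3400. x_0 is neither 1 nor 10608, so continue squaring. x_1 = 3400^2 mod 10609 = 6799. x_2 = 6799^2 mod 10609 = 2988. x_3 = 2988^2 mod 10609 = 5975. Reached i = s−1 = 3 without hitting −1: 8484 is a Miller–Rabin witness and 10609 is composite.
The smallest witness among the given bases is 5.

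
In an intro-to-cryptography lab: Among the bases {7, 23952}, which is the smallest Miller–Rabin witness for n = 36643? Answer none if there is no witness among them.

n − 1 = 36642 = 2^1 · 18321, so s = 1 and d = 18321.
Base 7: x_0 = 7^18321 mod 36643 = 1. x_0 = 1, so 7 is not a witness.
Base 23952: x_0 = 23952^18321 mod 36643 = 1. x_0 = 1, so 23952 is not a witness.
No listed base is a witness for 36643.

none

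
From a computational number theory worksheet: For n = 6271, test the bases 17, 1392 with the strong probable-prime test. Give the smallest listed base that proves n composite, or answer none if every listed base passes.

n − 1 = 6270 = 2^1 · 3135, so s = 1 and d = 3135.
Base 17: x_0 = 17^3135 mod 6271 = 1. x_0 = 1, so 17 is not a witness.
Base 1392: x_0 = 1392^3135 mod 6271 = 6270. x_0 = 6270 ≡ −1, so 1392 is not a witness.
No listed base is a witness for 6271.

none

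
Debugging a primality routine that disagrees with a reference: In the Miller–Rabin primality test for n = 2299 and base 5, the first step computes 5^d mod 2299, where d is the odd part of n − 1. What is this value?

n − 1 = 2298 = 2^1 · 1149, so s = 1 and d = 1149.
5^1149 mod 2299 = 900.

900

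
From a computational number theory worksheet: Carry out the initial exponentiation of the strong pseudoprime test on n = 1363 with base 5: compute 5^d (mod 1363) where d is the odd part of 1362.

n − 1 = 1362 = 2^1 · 681, so s = 1 and d = 681.
Repeated squaring mod 1363: 5^1 ≡ 5, 5^2 ≡ 25, 5^4 ≡ 625, 5^8 ≡ 807, 5^16 ≡ 1098, 5^32 ≡ 712, 5^64 ≡ 1271, 5^128 ≡ 286, 5^256 ≡ 16, 5^512 ≡ 256.
681 = 512 + 128 + 32 + 8 + 1, so 5^681 ≡ 256·286·712·807·5 ≡ 584 (mod 1363).

584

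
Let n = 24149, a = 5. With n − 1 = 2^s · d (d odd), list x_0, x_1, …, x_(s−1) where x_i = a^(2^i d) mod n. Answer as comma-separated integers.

12157, 769

n − 1 = 24148 = 2^2 · 6037, so s = 2 and d = 6037.
x_0 = 5^6037 mod 24149 = 12157.
x_1 = 12157^2 mod 24149 = 769.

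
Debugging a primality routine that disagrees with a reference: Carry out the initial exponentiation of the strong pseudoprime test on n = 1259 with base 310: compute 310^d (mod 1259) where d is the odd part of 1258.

n − 1 = 1258 = 2^1 · 629, so s = 1 and d = 629.
By repeated squaring, 310^629 ≡ 1 (mod 1259).

1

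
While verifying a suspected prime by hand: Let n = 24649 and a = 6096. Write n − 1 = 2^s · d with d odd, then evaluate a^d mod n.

23708

n − 1 = 24648 = 2^3 · 3081, so s = 3 and d = 3081.
6096^3081 mod 24649 = 23708.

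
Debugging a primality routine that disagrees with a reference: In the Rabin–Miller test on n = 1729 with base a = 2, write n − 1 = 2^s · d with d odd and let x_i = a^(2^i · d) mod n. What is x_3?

n − 1 = 1728 = 2^6 · 27, so s = 6 and d = 27.
x_0 = 2^27 mod 1729 = 645.
x_1 = 645^2 mod 1729 = 1065.
x_2 = 1065^2 mod 1729 = 1.
x_3 = 1^2 mod 1729 = 1.

1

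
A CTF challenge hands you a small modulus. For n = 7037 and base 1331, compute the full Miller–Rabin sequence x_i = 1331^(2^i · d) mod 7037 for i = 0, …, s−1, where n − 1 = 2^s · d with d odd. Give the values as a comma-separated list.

n − 1 = 7036 = 2^2 · 1759, so s = 2 and d = 1759.
x_0 = 1331^1759 mod 7037 = 2743.
x_1 = 2743^2 mod 7037 = 1496.

2743, 1496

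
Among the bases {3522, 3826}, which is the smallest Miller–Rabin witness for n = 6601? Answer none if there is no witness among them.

3826

n − 1 = 6600 = 2^3 · 825, so s = 3 and d = 825.
Base 3522: x_0 = 3522^825 mod 6601 = 1. x_0 = 1, so 3522 is not a witness.
Base 3826: x_0 = 3826^825 mod 6601 = 2094. x_0 is neither 1 nor 6600, so continue squaring. x_1 = 2094^2 mod 6601 = 1772. x_2 = 1772^2 mod 6601 = 4509. Reached i = s−1 = 2 without hitting −1: 3826 is a Miller–Rabin witness and 6601 is composite.
The smallest witness among the given bases is 3826.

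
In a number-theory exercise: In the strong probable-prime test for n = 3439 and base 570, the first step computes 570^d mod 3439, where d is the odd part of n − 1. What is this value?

2033

n − 1 = 3438 = 2^1 · 1719, so s = 1 and d = 1719.
Repeated squaring mod 3439: 570^1 ≡ 570, 570^2 ≡ 1634, 570^4 ≡ 1292, 570^8 ≡ 1349, 570^16 ≡ 570, 570^32 ≡ 1634, 570^64 ≡ 1292, 570^128 ≡ 1349, 570^256 ≡ 570, 570^512 ≡ 1634, 570^1024 ≡ 1292.
1719 = 1024 + 512 + 128 + 32 + 16 + 4 + 2 + 1, so 570^1719 ≡ 1292·1634·1349·1634·570·1292·1634·570 ≡ 2033 (mod 3439).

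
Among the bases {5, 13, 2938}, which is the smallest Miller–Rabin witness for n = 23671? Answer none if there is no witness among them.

n − 1 = 23670 = 2^1 · 11835, so s = 1 and d = 11835.
Base 5: x_0 = 5^11835 mod 23671 = 1. x_0 = 1, so 5 is not a witness.
Base 13: x_0 = 13^11835 mod 23671 = 23670. x_0 = 23670 ≡ −1, so 13 is not a witness.
Base 2938: x_0 = 2938^11835 mod 23671 = 1. x_0 = 1, so 2938 is not a witness.
No listed base is a witness for 23671.

none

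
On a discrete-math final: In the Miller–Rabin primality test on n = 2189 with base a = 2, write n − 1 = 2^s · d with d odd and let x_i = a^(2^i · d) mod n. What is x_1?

1226

n − 1 = 2188 = 2^2 · 547, so s = 2 and d = 547.
x_0 = 2^547 mod 2189 = 876.
x_1 = 876^2 mod 2189 = 1226.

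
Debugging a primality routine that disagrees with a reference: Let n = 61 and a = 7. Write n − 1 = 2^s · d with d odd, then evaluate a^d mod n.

11

n − 1 = 60 = 2^2 · 15, so s = 2 and d = 15.
Repeated squaring mod 61: 7^1 ≡ 7, 7^2 ≡ 49, 7^4 ≡ 22, 7^8 ≡ 57.
15 = 8 + 4 + 2 + 1, so 7^15 ≡ 57·22·49·7 ≡ 11 (mod 61).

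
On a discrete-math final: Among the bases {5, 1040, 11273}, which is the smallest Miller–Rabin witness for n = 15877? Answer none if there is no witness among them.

n − 1 = 15876 = 2^2 · 3969, so s = 2 and d = 3969.
Base 5: x_0 = 5^3969 mod 15877 = 126. x_0 is neither 1 nor 15876, so continue squaring. x_1 = 126^2 mod 15877 = 15876. x_1 ≡ −1, so 5 is not a witness.
Base 1040: x_0 = 1040^3969 mod 15877 = 126. x_0 is neither 1 nor 15876, so continue squaring. x_1 = 126^2 mod 15877 = 15876. x_1 ≡ −1, so 1040 is not a witness.
Base 11273: x_0 = 11273^3969 mod 15877 = 1. x_0 = 1, so 11273 is not a witness.
No listed base is a witness for 15877.

none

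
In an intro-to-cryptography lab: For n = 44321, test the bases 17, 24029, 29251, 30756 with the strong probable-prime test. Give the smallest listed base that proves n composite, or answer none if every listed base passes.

17

n − 1 = 44320 = 2^5 · 1385, so s = 5 and d = 1385.
Base 17: x_0 = 17^1385 mod 44321 = 33921. x_0 is neither 1 nor 44320, so continue squaring. x_1 = 33921^2 mod 44321 = 16760. x_2 = 16760^2 mod 44321 = 35423. x_3 = 35423^2 mod 44321 = 17098. x_4 = 17098^2 mod 44321 = 288. Reached i = s−1 = 4 without hitting −1: 17 is a Miller–Rabin witness and 44321 is composite.
Base 24029: x_0 = 24029^1385 mod 44321 = 249. x_0 is neither 1 nor 44320, so continue squaring. x_1 = 249^2 mod 44321 = 17680. x_2 = 17680^2 mod 44321 = 30708. x_3 = 30708^2 mod 44321 = 7668. x_4 = 7668^2 mod 44321 = 28578. Reached i = s−1 = 4 without hitting −1: 24029 is a Miller–Rabin witness and 44321 is composite.
Base 29251: x_0 = 29251^1385 mod 44321 = 16155. x_0 is neither 1 nor 44320, so continue squaring. x_1 = 16155^2 mod 44321 = 21977. x_2 = 21977^2 mod 44321 = 22592. x_3 = 22592^2 mod 44321 = 42149. x_4 = 42149^2 mod 44321 = 19558. Reached i = s−1 = 4 without hitting −1: 29251 is a Miller–Rabin witness and 44321 is composite.
Base 30756: x_0 = 30756^1385 mod 44321 = 18874. x_0 is neither 1 nor 44320, so continue squaring. x_1 = 18874^2 mod 44321 = 19999. x_2 = 19999^2 mod 44321 = 7297. x_3 = 7297^2 mod 44321 = 16688. x_4 = 16688^2 mod 44321 = 20501. Reached i = s−1 = 4 without hitting −1: 30756 is a Miller–Rabin witness and 44321 is composite.
The smallest witness among the given bases is 17.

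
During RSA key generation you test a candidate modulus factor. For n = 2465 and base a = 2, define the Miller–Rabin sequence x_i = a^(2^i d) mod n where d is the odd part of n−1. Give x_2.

1886

n − 1 = 2464 = 2^5 · 77, so s = 5 and d = 77.
x_0 = 2^77 mod 2465 = 1902.
x_1 = 1902^2 mod 2465 = 1449.
x_2 = 1449^2 mod 2465 = 1886.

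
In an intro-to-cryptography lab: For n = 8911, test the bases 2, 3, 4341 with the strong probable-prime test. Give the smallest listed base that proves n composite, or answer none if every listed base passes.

n − 1 = 8910 = 2^1 · 4455, so s = 1 and d = 4455.
Base 2: x_0 = 2^4455 mod 8911 = 6364. x_0 ∉ {1, 8910} and s = 1, so 2 is a Miller–Rabin witness and 8911 is composite.
Base 3: x_0 = 3^4455 mod 8911 = 8910. x_0 = 8910 ≡ −1, so 3 is not a witness.
Base 4341: x_0 = 4341^4455 mod 8911 = 267. x_0 ∉ {1, 8910} and s = 1, so 4341 is a Miller–Rabin witness and 8911 is composite.
The smallest witness among the given bases is 2.

2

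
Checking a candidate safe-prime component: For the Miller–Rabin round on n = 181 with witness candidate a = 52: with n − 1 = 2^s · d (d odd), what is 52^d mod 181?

n − 1 = 180 = 2^2 · 45, so s = 2 and d = 45.
Repeated squaring mod 181: 52^1 ≡ 52, 52^2 ≡ 170, 52^4 ≡ 121, 52^8 ≡ 161, 52^16 ≡ 38, 52^32 ≡ 177.
45 = 32 + 8 + 4 + 1, so 52^45 ≡ 177·161·121·52 ≡ 180 (mod 181).

180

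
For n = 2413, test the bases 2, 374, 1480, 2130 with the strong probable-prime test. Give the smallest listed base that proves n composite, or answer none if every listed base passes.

n − 1 = 2412 = 2^2 · 603, so s = 2 and d = 603.
Base 2: x_0 = 2^603 mod 2413 = 1272. x_0 is neither 1 nor 2412, so continue squaring. x_1 = 1272^2 mod 2413 = 1274. Reached i = s−1 = 1 without hitting −1: 2 is a Miller–Rabin witness and 2413 is composite.
Base 374: x_0 = 374^603 mod 2413 = 1937. x_0 is neither 1 nor 2412, so continue squaring. x_1 = 1937^2 mod 2413 = 2167. Reached i = s−1 = 1 without hitting −1: 374 is a Miller–Rabin witness and 2413 is composite.
Base 1480: x_0 = 1480^603 mod 2413 = 1141. x_0 is neither 1 nor 2412, so continue squaring. x_1 = 1141^2 mod 2413 = 1274. Reached i = s−1 = 1 without hitting −1: 1480 is a Miller–Rabin witness and 2413 is composite.
Base 2130: x_0 = 2130^603 mod 2413 = 778. x_0 is neither 1 nor 2412, so continue squaring. x_1 = 778^2 mod 2413 = 2034. Reached i = s−1 = 1 without hitting −1: 2130 is a Miller–Rabin witness and 2413 is composite.
The smallest witness among the given bases is 2.

2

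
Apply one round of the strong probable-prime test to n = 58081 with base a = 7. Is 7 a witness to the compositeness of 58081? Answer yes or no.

yes

n − 1 = 58080 = 2^5 · 1815, so s = 5 and d = 1815.
x_0 = 7^1815 mod 58081 = 7360.
x_0 is neither 1 nor 58080, so continue squaring.
x_1 = 7360^2 mod 58081 = 38108.
x_2 = 38108^2 mod 58081 = 20421.
x_3 = 20421^2 mod 58081 = 53742.
x_4 = 53742^2 mod 58081 = 8677.
Reached i = s−1 = 4 without hitting −1: 7 is a Miller–Rabin witness and 58081 is composite.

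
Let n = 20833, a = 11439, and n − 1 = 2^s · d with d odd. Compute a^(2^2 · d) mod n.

5126

n − 1 = 20832 = 2^5 · 651, so s = 5 and d = 651.
x_0 = 11439^651 mod 20833 = 4679.
x_1 = 4679^2 mod 20833 = 18391.
x_2 = 18391^2 mod 20833 = 5126.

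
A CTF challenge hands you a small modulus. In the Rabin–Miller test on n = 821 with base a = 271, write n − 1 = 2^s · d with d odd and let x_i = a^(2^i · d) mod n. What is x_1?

n − 1 = 820 = 2^2 · 205, so s = 2 and d = 205.
x_0 = 271^205 mod 821 = 1.
x_1 = 1^2 mod 821 = 1.

1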